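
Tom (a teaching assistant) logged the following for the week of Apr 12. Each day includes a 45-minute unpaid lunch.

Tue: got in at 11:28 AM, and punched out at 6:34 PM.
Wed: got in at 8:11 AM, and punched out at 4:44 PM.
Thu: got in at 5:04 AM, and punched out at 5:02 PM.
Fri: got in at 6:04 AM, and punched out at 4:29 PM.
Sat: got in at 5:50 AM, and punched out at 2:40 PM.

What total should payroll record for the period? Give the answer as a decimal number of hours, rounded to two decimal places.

Tue: 11:28 AM–6:34 PM = 7 h 6 min; less 45 min break → 6 h 21 min
Wed: 8:11 AM–4:44 PM = 8 h 33 min; less 45 min break → 7 h 48 min
Thu: 5:04 AM–5:02 PM = 11 h 58 min; less 45 min break → 11 h 13 min
Fri: 6:04 AM–4:29 PM = 10 h 25 min; less 45 min break → 9 h 40 min
Sat: 5:50 AM–2:40 PM = 8 h 50 min; less 45 min break → 8 h 5 min
Total: 6 h 21 min + 7 h 48 min + 11 h 13 min + 9 h 40 min + 8 h 5 min = 43 h 7 min.

43.12 hours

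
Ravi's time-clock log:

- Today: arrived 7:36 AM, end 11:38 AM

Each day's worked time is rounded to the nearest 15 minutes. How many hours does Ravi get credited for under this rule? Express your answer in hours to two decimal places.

Today: 7:36 AM–11:38 AM = 4 h 2 min → rounds to 4 h 0 min

4.00 hours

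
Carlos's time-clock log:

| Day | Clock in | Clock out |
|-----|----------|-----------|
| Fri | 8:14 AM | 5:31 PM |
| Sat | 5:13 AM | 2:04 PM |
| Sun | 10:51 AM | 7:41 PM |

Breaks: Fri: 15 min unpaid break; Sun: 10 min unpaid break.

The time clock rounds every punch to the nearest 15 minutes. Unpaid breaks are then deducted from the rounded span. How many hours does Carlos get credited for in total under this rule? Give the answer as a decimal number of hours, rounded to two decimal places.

Fri: in 8:14 AM→8:15 AM, out 5:31 PM→5:30 PM; 9 h 15 min − 15 min = 9 h 0 min
Sat: in 5:13 AM→5:15 AM, out 2:04 PM→2:00 PM; 8 h 45 min
Sun: in 10:51 AM→10:45 AM, out 7:41 PM→7:45 PM; 9 h 0 min − 10 min = 8 h 50 min
Total credited: 26 h 35 min.

26.58 hours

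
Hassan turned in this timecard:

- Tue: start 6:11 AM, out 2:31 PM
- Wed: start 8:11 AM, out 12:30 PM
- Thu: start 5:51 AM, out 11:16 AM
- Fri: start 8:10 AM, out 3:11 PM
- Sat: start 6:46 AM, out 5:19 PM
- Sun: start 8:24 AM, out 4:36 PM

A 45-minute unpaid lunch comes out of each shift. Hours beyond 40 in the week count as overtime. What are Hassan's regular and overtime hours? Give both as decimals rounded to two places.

Regular 39.33 hours, overtime 0.00 hours

Tue: 6:11 AM–2:31 PM = 8 h 20 min; less 45 min break → 7 h 35 min
Wed: 8:11 AM–12:30 PM = 4 h 19 min; less 45 min break → 3 h 34 min
Thu: 5:51 AM–11:16 AM = 5 h 25 min; less 45 min break → 4 h 40 min
Fri: 8:10 AM–3:11 PM = 7 h 1 min; less 45 min break → 6 h 16 min
Sat: 6:46 AM–5:19 PM = 10 h 33 min; less 45 min break → 9 h 48 min
Sun: 8:24 AM–4:36 PM = 8 h 12 min; less 45 min break → 7 h 27 min
Total worked: 39 h 20 min = 39.33 h.
Threshold 40 h → overtime 0 h 0 min, regular 39 h 20 min.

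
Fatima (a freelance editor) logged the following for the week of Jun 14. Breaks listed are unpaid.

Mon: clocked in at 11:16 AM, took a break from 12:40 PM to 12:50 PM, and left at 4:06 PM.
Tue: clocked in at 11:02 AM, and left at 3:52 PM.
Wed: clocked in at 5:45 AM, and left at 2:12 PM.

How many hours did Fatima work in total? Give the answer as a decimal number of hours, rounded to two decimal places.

17.95 hours

Mon: 11:16 AM–4:06 PM = 4 h 50 min; less 10 min break → 4 h 40 min
Tue: 11:02 AM–3:52 PM = 4 h 50 min
Wed: 5:45 AM–2:12 PM = 8 h 27 min
Total: 4 h 40 min + 4 h 50 min + 8 h 27 min = 17 h 57 min.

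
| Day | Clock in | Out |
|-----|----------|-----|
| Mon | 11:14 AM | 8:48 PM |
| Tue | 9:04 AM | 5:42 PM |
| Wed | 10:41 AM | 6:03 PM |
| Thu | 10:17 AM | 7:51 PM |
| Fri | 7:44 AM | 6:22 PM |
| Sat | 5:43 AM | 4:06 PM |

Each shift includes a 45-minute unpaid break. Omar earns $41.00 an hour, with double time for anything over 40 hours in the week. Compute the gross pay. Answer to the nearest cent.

$2595.30

Mon: 11:14 AM–8:48 PM = 9 h 34 min; less 45 min break → 8 h 49 min
Tue: 9:04 AM–5:42 PM = 8 h 38 min; less 45 min break → 7 h 53 min
Wed: 10:41 AM–6:03 PM = 7 h 22 min; less 45 min break → 6 h 37 min
Thu: 10:17 AM–7:51 PM = 9 h 34 min; less 45 min break → 8 h 49 min
Fri: 7:44 AM–6:22 PM = 10 h 38 min; less 45 min break → 9 h 53 min
Sat: 5:43 AM–4:06 PM = 10 h 23 min; less 45 min break → 9 h 38 min
Total worked: 51 h 39 min = 3099 min.
Regular 40 h 0 min = 2400 min at $41.00/h; overtime 11 h 39 min = 699 min at $82.00/h.
Pay = (2400 × $41.00 + 699 × $82.00) ÷ 60 = $2595.30.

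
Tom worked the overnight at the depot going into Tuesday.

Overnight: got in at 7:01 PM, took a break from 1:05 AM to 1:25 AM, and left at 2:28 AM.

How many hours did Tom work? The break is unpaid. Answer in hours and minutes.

7 h 7 min

Overnight: 7:01 PM → midnight = 4 h 59 min; midnight → 2:28 AM = 2 h 28 min; span 7 h 27 min; less 20 min break → 7 h 7 min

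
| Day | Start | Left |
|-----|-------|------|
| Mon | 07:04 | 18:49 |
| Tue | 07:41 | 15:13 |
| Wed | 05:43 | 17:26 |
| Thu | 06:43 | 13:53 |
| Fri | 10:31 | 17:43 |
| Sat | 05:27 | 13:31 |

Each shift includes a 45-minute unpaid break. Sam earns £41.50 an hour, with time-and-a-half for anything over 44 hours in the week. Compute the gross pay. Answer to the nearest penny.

Mon: 07:04–18:49 = 11 h 45 min; less 45 min break → 11 h 0 min
Tue: 07:41–15:13 = 7 h 32 min; less 45 min break → 6 h 47 min
Wed: 05:43–17:26 = 11 h 43 min; less 45 min break → 10 h 58 min
Thu: 06:43–13:53 = 7 h 10 min; less 45 min break → 6 h 25 min
Fri: 10:31–17:43 = 7 h 12 min; less 45 min break → 6 h 27 min
Sat: 05:27–13:31 = 8 h 4 min; less 45 min break → 7 h 19 min
Total worked: 48 h 56 min = 2936 min.
Regular 44 h 0 min = 2640 min at £41.50/h; overtime 4 h 56 min = 296 min at £62.25/h.
Pay = (2640 × £41.50 + 296 × £62.25) ÷ 60 = £2133.10.

£2133.10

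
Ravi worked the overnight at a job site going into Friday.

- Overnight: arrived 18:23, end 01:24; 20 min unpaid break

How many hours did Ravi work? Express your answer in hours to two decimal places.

6.68 hours

Overnight: 18:23 → midnight = 5 h 37 min; midnight → 01:24 = 1 h 24 min; span 7 h 1 min; less 20 min break → 6 h 41 min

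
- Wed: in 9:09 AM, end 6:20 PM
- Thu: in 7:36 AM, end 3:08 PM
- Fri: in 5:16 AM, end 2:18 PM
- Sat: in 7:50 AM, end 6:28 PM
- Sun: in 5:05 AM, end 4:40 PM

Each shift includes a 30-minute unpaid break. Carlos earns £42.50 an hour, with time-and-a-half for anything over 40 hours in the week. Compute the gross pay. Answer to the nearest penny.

£2048.50

Wed: 9:09 AM–6:20 PM = 9 h 11 min; less 30 min break → 8 h 41 min
Thu: 7:36 AM–3:08 PM = 7 h 32 min; less 30 min break → 7 h 2 min
Fri: 5:16 AM–2:18 PM = 9 h 2 min; less 30 min break → 8 h 32 min
Sat: 7:50 AM–6:28 PM = 10 h 38 min; less 30 min break → 10 h 8 min
Sun: 5:05 AM–4:40 PM = 11 h 35 min; less 30 min break → 11 h 5 min
Total worked: 45 h 28 min = 2728 min.
Regular 40 h 0 min = 2400 min at £42.50/h; overtime 5 h 28 min = 328 min at £63.75/h.
Pay = (2400 × £42.50 + 328 × £63.75) ÷ 60 = £2048.50.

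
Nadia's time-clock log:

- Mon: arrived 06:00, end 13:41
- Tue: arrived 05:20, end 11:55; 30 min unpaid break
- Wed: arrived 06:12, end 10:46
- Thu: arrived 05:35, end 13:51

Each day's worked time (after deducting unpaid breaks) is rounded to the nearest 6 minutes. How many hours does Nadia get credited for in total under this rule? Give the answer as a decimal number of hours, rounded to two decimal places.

Mon: 06:00–13:41 = 7 h 41 min → rounds to 7 h 42 min
Tue: 05:20–11:55 = 6 h 35 min − 30 min = 6 h 5 min → rounds to 6 h 6 min
Wed: 06:12–10:46 = 4 h 34 min → rounds to 4 h 36 min
Thu: 05:35–13:51 = 8 h 16 min → rounds to 8 h 18 min
Total credited: 26 h 42 min.

26.70 hours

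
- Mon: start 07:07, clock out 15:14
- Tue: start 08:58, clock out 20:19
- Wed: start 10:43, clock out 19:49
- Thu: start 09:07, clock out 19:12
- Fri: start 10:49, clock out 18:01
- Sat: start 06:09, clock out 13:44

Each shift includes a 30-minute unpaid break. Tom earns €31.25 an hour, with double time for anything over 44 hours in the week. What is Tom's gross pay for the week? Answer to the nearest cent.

Mon: 07:07–15:14 = 8 h 7 min; less 30 min break → 7 h 37 min
Tue: 08:58–20:19 = 11 h 21 min; less 30 min break → 10 h 51 min
Wed: 10:43–19:49 = 9 h 6 min; less 30 min break → 8 h 36 min
Thu: 09:07–19:12 = 10 h 5 min; less 30 min break → 9 h 35 min
Fri: 10:49–18:01 = 7 h 12 min; less 30 min break → 6 h 42 min
Sat: 06:09–13:44 = 7 h 35 min; less 30 min break → 7 h 5 min
Total worked: 50 h 26 min = 3026 min.
Regular 44 h 0 min = 2640 min at €31.25/h; overtime 6 h 26 min = 386 min at €62.50/h.
Pay = (2640 × €31.25 + 386 × €62.50) ÷ 60 = €1777.08.

€1777.08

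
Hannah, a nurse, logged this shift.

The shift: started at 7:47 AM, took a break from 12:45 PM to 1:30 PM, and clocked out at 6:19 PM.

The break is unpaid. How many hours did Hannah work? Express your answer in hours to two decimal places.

The shift: 7:47 AM–6:19 PM = 10 h 32 min; less 45 min break → 9 h 47 min

9.78 hours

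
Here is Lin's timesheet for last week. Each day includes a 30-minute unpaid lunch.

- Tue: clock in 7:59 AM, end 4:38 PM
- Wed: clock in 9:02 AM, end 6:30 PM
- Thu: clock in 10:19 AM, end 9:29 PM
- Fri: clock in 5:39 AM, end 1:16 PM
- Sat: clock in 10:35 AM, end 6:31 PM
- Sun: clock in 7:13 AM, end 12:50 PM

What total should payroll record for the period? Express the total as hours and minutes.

Tue: 7:59 AM–4:38 PM = 8 h 39 min; less 30 min break → 8 h 9 min
Wed: 9:02 AM–6:30 PM = 9 h 28 min; less 30 min break → 8 h 58 min
Thu: 10:19 AM–9:29 PM = 11 h 10 min; less 30 min break → 10 h 40 min
Fri: 5:39 AM–1:16 PM = 7 h 37 min; less 30 min break → 7 h 7 min
Sat: 10:35 AM–6:31 PM = 7 h 56 min; less 30 min break → 7 h 26 min
Sun: 7:13 AM–12:50 PM = 5 h 37 min; less 30 min break → 5 h 7 min
Total: 8 h 9 min + 8 h 58 min + 10 h 40 min + 7 h 7 min + 7 h 26 min + 5 h 7 min = 47 h 27 min.

47 h 27 min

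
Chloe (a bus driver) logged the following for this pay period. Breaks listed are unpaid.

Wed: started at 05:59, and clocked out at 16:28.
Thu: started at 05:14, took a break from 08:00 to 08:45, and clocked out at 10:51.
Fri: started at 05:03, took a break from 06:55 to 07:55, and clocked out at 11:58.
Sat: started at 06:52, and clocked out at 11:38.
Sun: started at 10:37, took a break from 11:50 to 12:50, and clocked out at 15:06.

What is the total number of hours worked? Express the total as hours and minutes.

29 h 31 min

Wed: 05:59–16:28 = 10 h 29 min
Thu: 05:14–10:51 = 5 h 37 min; less 45 min break → 4 h 52 min
Fri: 05:03–11:58 = 6 h 55 min; less 60 min break → 5 h 55 min
Sat: 06:52–11:38 = 4 h 46 min
Sun: 10:37–15:06 = 4 h 29 min; less 60 min break → 3 h 29 min
Total: 10 h 29 min + 4 h 52 min + 5 h 55 min + 4 h 46 min + 3 h 29 min = 29 h 31 min.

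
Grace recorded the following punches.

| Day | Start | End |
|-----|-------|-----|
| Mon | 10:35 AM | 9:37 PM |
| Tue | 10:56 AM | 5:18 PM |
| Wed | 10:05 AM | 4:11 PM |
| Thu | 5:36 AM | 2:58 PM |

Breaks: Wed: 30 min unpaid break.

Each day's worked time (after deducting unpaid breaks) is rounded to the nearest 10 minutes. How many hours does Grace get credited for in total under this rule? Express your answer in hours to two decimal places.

Mon: 10:35 AM–9:37 PM = 11 h 2 min → rounds to 11 h 0 min
Tue: 10:56 AM–5:18 PM = 6 h 22 min → rounds to 6 h 20 min
Wed: 10:05 AM–4:11 PM = 6 h 6 min − 30 min = 5 h 36 min → rounds to 5 h 40 min
Thu: 5:36 AM–2:58 PM = 9 h 22 min → rounds to 9 h 20 min
Total credited: 32 h 20 min.

32.33 hours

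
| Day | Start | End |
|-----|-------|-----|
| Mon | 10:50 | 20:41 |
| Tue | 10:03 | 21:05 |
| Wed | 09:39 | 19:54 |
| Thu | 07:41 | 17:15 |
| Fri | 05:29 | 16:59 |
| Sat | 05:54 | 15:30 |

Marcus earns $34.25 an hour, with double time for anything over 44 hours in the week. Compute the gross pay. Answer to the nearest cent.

Mon: 10:50–20:41 = 9 h 51 min
Tue: 10:03–21:05 = 11 h 2 min
Wed: 09:39–19:54 = 10 h 15 min
Thu: 07:41–17:15 = 9 h 34 min
Fri: 05:29–16:59 = 11 h 30 min
Sat: 05:54–15:30 = 9 h 36 min
Total worked: 61 h 48 min = 3708 min.
Regular 44 h 0 min = 2640 min at $34.25/h; overtime 17 h 48 min = 1068 min at $68.50/h.
Pay = (2640 × $34.25 + 1068 × $68.50) ÷ 60 = $2726.30.

$2726.30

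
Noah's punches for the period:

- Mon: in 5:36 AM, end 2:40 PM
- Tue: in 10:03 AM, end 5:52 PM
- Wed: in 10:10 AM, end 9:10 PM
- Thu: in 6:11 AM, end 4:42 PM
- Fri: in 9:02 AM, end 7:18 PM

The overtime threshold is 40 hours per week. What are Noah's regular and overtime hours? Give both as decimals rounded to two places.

Mon: 5:36 AM–2:40 PM = 9 h 4 min
Tue: 10:03 AM–5:52 PM = 7 h 49 min
Wed: 10:10 AM–9:10 PM = 11 h 0 min
Thu: 6:11 AM–4:42 PM = 10 h 31 min
Fri: 9:02 AM–7:18 PM = 10 h 16 min
Total worked: 48 h 40 min = 48.67 h.
Threshold 40 h → overtime 8 h 40 min, regular 40 h 0 min.

Regular 40.00 hours, overtime 8.67 hours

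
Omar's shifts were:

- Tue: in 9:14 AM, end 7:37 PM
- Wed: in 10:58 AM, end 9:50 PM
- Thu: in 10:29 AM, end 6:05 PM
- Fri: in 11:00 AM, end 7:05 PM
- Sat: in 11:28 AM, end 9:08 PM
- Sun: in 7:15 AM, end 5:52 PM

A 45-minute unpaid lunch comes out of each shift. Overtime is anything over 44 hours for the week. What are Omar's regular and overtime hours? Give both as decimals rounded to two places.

Regular 44.00 hours, overtime 8.72 hours

Tue: 9:14 AM–7:37 PM = 10 h 23 min; less 45 min break → 9 h 38 min
Wed: 10:58 AM–9:50 PM = 10 h 52 min; less 45 min break → 10 h 7 min
Thu: 10:29 AM–6:05 PM = 7 h 36 min; less 45 min break → 6 h 51 min
Fri: 11:00 AM–7:05 PM = 8 h 5 min; less 45 min break → 7 h 20 min
Sat: 11:28 AM–9:08 PM = 9 h 40 min; less 45 min break → 8 h 55 min
Sun: 7:15 AM–5:52 PM = 10 h 37 min; less 45 min break → 9 h 52 min
Total worked: 52 h 43 min = 52.72 h.
Threshold 44 h → overtime 8 h 43 min, regular 44 h 0 min.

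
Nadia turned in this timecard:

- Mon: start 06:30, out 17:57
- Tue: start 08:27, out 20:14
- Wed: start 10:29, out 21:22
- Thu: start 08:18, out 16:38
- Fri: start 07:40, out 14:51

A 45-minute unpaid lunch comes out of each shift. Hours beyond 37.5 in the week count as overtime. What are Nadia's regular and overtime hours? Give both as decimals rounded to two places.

Regular 37.50 hours, overtime 8.38 hours

Mon: 06:30–17:57 = 11 h 27 min; less 45 min break → 10 h 42 min
Tue: 08:27–20:14 = 11 h 47 min; less 45 min break → 11 h 2 min
Wed: 10:29–21:22 = 10 h 53 min; less 45 min break → 10 h 8 min
Thu: 08:18–16:38 = 8 h 20 min; less 45 min break → 7 h 35 min
Fri: 07:40–14:51 = 7 h 11 min; less 45 min break → 6 h 26 min
Total worked: 45 h 53 min = 45.88 h.
Threshold 37.5 h → overtime 8 h 23 min, regular 37 h 30 min.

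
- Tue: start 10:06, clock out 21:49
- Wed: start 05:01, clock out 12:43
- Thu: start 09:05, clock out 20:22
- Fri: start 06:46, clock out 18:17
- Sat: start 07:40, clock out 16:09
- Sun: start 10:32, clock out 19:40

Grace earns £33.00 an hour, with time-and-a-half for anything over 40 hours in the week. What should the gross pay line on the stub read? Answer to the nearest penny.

Tue: 10:06–21:49 = 11 h 43 min
Wed: 05:01–12:43 = 7 h 42 min
Thu: 09:05–20:22 = 11 h 17 min
Fri: 06:46–18:17 = 11 h 31 min
Sat: 07:40–16:09 = 8 h 29 min
Sun: 10:32–19:40 = 9 h 8 min
Total worked: 59 h 50 min = 3590 min.
Regular 40 h 0 min = 2400 min at £33.00/h; overtime 19 h 50 min = 1190 min at £49.50/h.
Pay = (2400 × £33.00 + 1190 × £49.50) ÷ 60 = £2301.75.

£2301.75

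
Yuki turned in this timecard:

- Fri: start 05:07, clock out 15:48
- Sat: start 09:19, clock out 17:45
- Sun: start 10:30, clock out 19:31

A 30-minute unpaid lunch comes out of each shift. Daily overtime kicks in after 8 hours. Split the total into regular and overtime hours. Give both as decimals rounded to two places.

Regular 23.93 hours, overtime 2.70 hours

Fri: 05:07–15:48 = 10 h 41 min; less 30 min break → 10 h 11 min
Sat: 09:19–17:45 = 8 h 26 min; less 30 min break → 7 h 56 min
Sun: 10:30–19:31 = 9 h 1 min; less 30 min break → 8 h 31 min
Fri reg 8 h 0 min / OT 2 h 11 min; Sat reg 7 h 56 min / OT 0 h 0 min; Sun reg 8 h 0 min / OT 0 h 31 min.
Totals: regular 23 h 56 min, overtime 2 h 42 min.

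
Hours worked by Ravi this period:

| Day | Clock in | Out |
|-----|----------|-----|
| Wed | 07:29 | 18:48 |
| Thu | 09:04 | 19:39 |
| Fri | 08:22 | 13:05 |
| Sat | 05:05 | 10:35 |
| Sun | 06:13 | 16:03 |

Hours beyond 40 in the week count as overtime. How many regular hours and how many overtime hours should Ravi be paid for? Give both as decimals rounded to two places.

Wed: 07:29–18:48 = 11 h 19 min
Thu: 09:04–19:39 = 10 h 35 min
Fri: 08:22–13:05 = 4 h 43 min
Sat: 05:05–10:35 = 5 h 30 min
Sun: 06:13–16:03 = 9 h 50 min
Total worked: 41 h 57 min = 41.95 h.
Threshold 40 h → overtime 1 h 57 min, regular 40 h 0 min.

Regular 40.00 hours, overtime 1.95 hours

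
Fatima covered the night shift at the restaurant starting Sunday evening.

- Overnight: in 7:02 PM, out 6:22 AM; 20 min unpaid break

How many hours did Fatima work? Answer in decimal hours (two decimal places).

Overnight: 7:02 PM → midnight = 4 h 58 min; midnight → 6:22 AM = 6 h 22 min; span 11 h 20 min; less 20 min break → 11 h 0 min

11.00 hours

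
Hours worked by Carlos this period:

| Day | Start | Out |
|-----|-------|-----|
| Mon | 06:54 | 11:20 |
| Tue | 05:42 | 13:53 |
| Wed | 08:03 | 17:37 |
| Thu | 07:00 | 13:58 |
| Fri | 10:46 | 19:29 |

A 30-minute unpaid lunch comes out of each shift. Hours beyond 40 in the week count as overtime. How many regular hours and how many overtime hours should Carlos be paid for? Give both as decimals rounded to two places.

Regular 35.37 hours, overtime 0.00 hours

Mon: 06:54–11:20 = 4 h 26 min; less 30 min break → 3 h 56 min
Tue: 05:42–13:53 = 8 h 11 min; less 30 min break → 7 h 41 min
Wed: 08:03–17:37 = 9 h 34 min; less 30 min break → 9 h 4 min
Thu: 07:00–13:58 = 6 h 58 min; less 30 min break → 6 h 28 min
Fri: 10:46–19:29 = 8 h 43 min; less 30 min break → 8 h 13 min
Total worked: 35 h 22 min = 35.37 h.
Threshold 40 h → overtime 0 h 0 min, regular 35 h 22 min.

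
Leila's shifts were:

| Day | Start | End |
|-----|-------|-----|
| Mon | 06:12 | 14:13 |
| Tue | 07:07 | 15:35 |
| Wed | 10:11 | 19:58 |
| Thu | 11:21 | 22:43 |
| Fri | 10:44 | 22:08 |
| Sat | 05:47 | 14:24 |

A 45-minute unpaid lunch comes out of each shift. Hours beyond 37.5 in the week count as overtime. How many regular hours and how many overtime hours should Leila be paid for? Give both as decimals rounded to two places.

Mon: 06:12–14:13 = 8 h 1 min; less 45 min break → 7 h 16 min
Tue: 07:07–15:35 = 8 h 28 min; less 45 min break → 7 h 43 min
Wed: 10:11–19:58 = 9 h 47 min; less 45 min break → 9 h 2 min
Thu: 11:21–22:43 = 11 h 22 min; less 45 min break → 10 h 37 min
Fri: 10:44–22:08 = 11 h 24 min; less 45 min break → 10 h 39 min
Sat: 05:47–14:24 = 8 h 37 min; less 45 min break → 7 h 52 min
Total worked: 53 h 9 min = 53.15 h.
Threshold 37.5 h → overtime 15 h 39 min, regular 37 h 30 min.

Regular 37.50 hours, overtime 15.65 hours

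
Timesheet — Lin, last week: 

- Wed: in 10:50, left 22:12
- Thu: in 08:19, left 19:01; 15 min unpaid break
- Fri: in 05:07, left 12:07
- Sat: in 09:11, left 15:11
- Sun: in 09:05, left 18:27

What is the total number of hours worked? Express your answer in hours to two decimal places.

Wed: 10:50–22:12 = 11 h 22 min
Thu: 08:19–19:01 = 10 h 42 min; less 15 min break → 10 h 27 min
Fri: 05:07–12:07 = 7 h 0 min
Sat: 09:11–15:11 = 6 h 0 min
Sun: 09:05–18:27 = 9 h 22 min
Total: 11 h 22 min + 10 h 27 min + 7 h 0 min + 6 h 0 min + 9 h 22 min = 44 h 11 min.

44.18 hours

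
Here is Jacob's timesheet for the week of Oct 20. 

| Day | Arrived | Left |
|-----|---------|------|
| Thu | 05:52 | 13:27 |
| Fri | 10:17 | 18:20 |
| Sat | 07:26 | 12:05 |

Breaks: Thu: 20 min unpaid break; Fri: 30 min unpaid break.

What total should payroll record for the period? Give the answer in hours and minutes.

19 h 27 min

Thu: 05:52–13:27 = 7 h 35 min; less 20 min break → 7 h 15 min
Fri: 10:17–18:20 = 8 h 3 min; less 30 min break → 7 h 33 min
Sat: 07:26–12:05 = 4 h 39 min
Total: 7 h 15 min + 7 h 33 min + 4 h 39 min = 19 h 27 min.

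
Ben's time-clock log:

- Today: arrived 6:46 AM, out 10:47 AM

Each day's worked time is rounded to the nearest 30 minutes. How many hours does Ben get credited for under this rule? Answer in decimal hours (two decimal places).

4.00 hours

Today: 6:46 AM–10:47 AM = 4 h 1 min → rounds to 4 h 0 min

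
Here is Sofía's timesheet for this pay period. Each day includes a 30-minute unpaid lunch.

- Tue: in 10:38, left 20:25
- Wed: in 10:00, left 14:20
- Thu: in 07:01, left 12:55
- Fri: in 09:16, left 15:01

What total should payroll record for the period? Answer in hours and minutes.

23 h 46 min

Tue: 10:38–20:25 = 9 h 47 min; less 30 min break → 9 h 17 min
Wed: 10:00–14:20 = 4 h 20 min; less 30 min break → 3 h 50 min
Thu: 07:01–12:55 = 5 h 54 min; less 30 min break → 5 h 24 min
Fri: 09:16–15:01 = 5 h 45 min; less 30 min break → 5 h 15 min
Total: 9 h 17 min + 3 h 50 min + 5 h 24 min + 5 h 15 min = 23 h 46 min.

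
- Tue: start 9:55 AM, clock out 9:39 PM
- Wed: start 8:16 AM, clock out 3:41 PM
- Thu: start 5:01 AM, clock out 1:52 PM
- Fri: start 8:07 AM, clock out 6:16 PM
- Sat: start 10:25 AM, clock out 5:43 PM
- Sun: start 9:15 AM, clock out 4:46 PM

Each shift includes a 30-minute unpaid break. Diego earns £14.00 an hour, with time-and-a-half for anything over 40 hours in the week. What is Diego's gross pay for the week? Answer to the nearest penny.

Tue: 9:55 AM–9:39 PM = 11 h 44 min; less 30 min break → 11 h 14 min
Wed: 8:16 AM–3:41 PM = 7 h 25 min; less 30 min break → 6 h 55 min
Thu: 5:01 AM–1:52 PM = 8 h 51 min; less 30 min break → 8 h 21 min
Fri: 8:07 AM–6:16 PM = 10 h 9 min; less 30 min break → 9 h 39 min
Sat: 10:25 AM–5:43 PM = 7 h 18 min; less 30 min break → 6 h 48 min
Sun: 9:15 AM–4:46 PM = 7 h 31 min; less 30 min break → 7 h 1 min
Total worked: 49 h 58 min = 2998 min.
Regular 40 h 0 min = 2400 min at £14.00/h; overtime 9 h 58 min = 598 min at £21.00/h.
Pay = (2400 × £14.00 + 598 × £21.00) ÷ 60 = £769.30.

£769.30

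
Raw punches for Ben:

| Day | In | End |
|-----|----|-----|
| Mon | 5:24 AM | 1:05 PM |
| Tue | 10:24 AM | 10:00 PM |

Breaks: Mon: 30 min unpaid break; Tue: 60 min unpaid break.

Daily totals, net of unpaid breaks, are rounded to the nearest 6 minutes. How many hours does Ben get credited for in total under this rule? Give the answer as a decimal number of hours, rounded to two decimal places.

Mon: 5:24 AM–1:05 PM = 7 h 41 min − 30 min = 7 h 11 min → rounds to 7 h 12 min
Tue: 10:24 AM–10:00 PM = 11 h 36 min − 60 min = 10 h 36 min → rounds to 10 h 36 min
Total credited: 17 h 48 min.

17.80 hours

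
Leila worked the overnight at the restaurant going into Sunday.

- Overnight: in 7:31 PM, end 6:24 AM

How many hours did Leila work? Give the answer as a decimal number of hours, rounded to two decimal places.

Overnight: 7:31 PM → midnight = 4 h 29 min; midnight → 6:24 AM = 6 h 24 min; span 10 h 53 min

10.88 hours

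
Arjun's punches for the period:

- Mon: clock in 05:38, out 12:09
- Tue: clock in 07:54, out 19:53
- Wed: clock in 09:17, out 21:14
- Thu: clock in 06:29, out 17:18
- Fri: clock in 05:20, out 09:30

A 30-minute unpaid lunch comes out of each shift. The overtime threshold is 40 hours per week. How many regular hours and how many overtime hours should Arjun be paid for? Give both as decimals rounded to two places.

Mon: 05:38–12:09 = 6 h 31 min; less 30 min break → 6 h 1 min
Tue: 07:54–19:53 = 11 h 59 min; less 30 min break → 11 h 29 min
Wed: 09:17–21:14 = 11 h 57 min; less 30 min break → 11 h 27 min
Thu: 06:29–17:18 = 10 h 49 min; less 30 min break → 10 h 19 min
Fri: 05:20–09:30 = 4 h 10 min; less 30 min break → 3 h 40 min
Total worked: 42 h 56 min = 42.93 h.
Threshold 40 h → overtime 2 h 56 min, regular 40 h 0 min.

Regular 40.00 hours, overtime 2.93 hours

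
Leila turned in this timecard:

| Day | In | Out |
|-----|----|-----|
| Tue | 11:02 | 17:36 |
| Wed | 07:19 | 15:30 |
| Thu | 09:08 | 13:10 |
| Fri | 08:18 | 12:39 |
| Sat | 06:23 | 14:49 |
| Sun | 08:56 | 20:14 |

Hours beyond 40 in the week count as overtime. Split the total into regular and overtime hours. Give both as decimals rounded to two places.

Tue: 11:02–17:36 = 6 h 34 min
Wed: 07:19–15:30 = 8 h 11 min
Thu: 09:08–13:10 = 4 h 2 min
Fri: 08:18–12:39 = 4 h 21 min
Sat: 06:23–14:49 = 8 h 26 min
Sun: 08:56–20:14 = 11 h 18 min
Total worked: 42 h 52 min = 42.87 h.
Threshold 40 h → overtime 2 h 52 min, regular 40 h 0 min.

Regular 40.00 hours, overtime 2.87 hours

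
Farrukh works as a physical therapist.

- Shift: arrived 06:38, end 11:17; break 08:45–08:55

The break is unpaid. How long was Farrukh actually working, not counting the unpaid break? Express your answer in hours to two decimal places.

Shift: 06:38–11:17 = 4 h 39 min; less 10 min break → 4 h 29 min

4.48 hours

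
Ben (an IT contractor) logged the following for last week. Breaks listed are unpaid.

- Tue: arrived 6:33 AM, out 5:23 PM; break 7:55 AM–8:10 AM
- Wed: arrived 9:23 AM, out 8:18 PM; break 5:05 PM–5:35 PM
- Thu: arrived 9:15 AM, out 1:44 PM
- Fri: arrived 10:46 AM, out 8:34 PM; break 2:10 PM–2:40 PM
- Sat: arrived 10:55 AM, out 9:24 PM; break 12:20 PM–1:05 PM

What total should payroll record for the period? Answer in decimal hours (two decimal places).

44.52 hours

Tue: 6:33 AM–5:23 PM = 10 h 50 min; less 15 min break → 10 h 35 min
Wed: 9:23 AM–8:18 PM = 10 h 55 min; less 30 min break → 10 h 25 min
Thu: 9:15 AM–1:44 PM = 4 h 29 min
Fri: 10:46 AM–8:34 PM = 9 h 48 min; less 30 min break → 9 h 18 min
Sat: 10:55 AM–9:24 PM = 10 h 29 min; less 45 min break → 9 h 44 min
Total: 10 h 35 min + 10 h 25 min + 4 h 29 min + 9 h 18 min + 9 h 44 min = 44 h 31 min.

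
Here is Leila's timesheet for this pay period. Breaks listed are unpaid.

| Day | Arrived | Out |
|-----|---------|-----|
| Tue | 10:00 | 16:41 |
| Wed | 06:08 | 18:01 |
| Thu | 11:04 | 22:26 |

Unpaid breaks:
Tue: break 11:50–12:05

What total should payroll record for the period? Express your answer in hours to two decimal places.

Tue: 10:00–16:41 = 6 h 41 min; less 15 min break → 6 h 26 min
Wed: 06:08–18:01 = 11 h 53 min
Thu: 11:04–22:26 = 11 h 22 min
Total: 6 h 26 min + 11 h 53 min + 11 h 22 min = 29 h 41 min.

29.68 hours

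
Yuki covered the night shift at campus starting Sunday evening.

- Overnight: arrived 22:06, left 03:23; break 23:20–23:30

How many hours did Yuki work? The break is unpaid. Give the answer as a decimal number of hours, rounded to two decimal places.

Overnight: 22:06 → midnight = 1 h 54 min; midnight → 03:23 = 3 h 23 min; span 5 h 17 min; less 10 min break → 5 h 7 min

5.12 hours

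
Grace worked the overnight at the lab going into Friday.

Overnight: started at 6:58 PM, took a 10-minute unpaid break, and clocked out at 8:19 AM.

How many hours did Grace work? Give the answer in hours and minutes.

Overnight: 6:58 PM → midnight = 5 h 2 min; midnight → 8:19 AM = 8 h 19 min; span 13 h 21 min; less 10 min break → 13 h 11 min

13 h 11 min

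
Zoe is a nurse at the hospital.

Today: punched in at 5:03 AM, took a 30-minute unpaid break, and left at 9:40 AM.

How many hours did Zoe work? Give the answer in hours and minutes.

Today: 5:03 AM–9:40 AM = 4 h 37 min; less 30 min break → 4 h 7 min

4 h 7 min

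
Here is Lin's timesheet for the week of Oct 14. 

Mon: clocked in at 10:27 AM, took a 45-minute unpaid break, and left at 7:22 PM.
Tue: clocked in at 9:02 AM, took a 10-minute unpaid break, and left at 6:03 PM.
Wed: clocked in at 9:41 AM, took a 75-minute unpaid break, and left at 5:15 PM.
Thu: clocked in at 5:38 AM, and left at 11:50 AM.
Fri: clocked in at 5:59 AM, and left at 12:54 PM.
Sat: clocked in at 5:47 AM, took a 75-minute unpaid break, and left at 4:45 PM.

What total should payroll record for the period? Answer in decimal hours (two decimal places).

Mon: 10:27 AM–7:22 PM = 8 h 55 min; less 45 min break → 8 h 10 min
Tue: 9:02 AM–6:03 PM = 9 h 1 min; less 10 min break → 8 h 51 min
Wed: 9:41 AM–5:15 PM = 7 h 34 min; less 75 min break → 6 h 19 min
Thu: 5:38 AM–11:50 AM = 6 h 12 min
Fri: 5:59 AM–12:54 PM = 6 h 55 min
Sat: 5:47 AM–4:45 PM = 10 h 58 min; less 75 min break → 9 h 43 min
Total: 8 h 10 min + 8 h 51 min + 6 h 19 min + 6 h 12 min + 6 h 55 min + 9 h 43 min = 46 h 10 min.

46.17 hours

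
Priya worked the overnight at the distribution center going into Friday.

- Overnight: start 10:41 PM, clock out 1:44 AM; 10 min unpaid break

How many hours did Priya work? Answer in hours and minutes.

Overnight: 10:41 PM → midnight = 1 h 19 min; midnight → 1:44 AM = 1 h 44 min; span 3 h 3 min; less 10 min break → 2 h 53 min

2 h 53 min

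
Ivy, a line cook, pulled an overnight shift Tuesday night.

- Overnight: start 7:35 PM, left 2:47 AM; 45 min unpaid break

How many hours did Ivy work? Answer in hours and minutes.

Overnight: 7:35 PM → midnight = 4 h 25 min; midnight → 2:47 AM = 2 h 47 min; span 7 h 12 min; less 45 min break → 6 h 27 min

6 h 27 min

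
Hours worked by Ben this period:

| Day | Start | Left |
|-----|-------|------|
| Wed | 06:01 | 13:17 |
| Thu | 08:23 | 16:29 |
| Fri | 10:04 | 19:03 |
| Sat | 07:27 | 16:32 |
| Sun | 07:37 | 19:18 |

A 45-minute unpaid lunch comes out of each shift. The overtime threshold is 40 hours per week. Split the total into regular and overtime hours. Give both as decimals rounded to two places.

Wed: 06:01–13:17 = 7 h 16 min; less 45 min break → 6 h 31 min
Thu: 08:23–16:29 = 8 h 6 min; less 45 min break → 7 h 21 min
Fri: 10:04–19:03 = 8 h 59 min; less 45 min break → 8 h 14 min
Sat: 07:27–16:32 = 9 h 5 min; less 45 min break → 8 h 20 min
Sun: 07:37–19:18 = 11 h 41 min; less 45 min break → 10 h 56 min
Total worked: 41 h 22 min = 41.37 h.
Threshold 40 h → overtime 1 h 22 min, regular 40 h 0 min.

Regular 40.00 hours, overtime 1.37 hours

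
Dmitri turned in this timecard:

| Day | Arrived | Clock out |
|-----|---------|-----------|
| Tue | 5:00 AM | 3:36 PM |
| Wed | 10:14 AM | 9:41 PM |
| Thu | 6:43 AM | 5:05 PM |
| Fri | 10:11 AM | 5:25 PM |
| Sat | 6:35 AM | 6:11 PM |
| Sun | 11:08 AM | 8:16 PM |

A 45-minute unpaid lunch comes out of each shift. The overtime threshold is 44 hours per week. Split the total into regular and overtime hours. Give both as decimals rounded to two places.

Tue: 5:00 AM–3:36 PM = 10 h 36 min; less 45 min break → 9 h 51 min
Wed: 10:14 AM–9:41 PM = 11 h 27 min; less 45 min break → 10 h 42 min
Thu: 6:43 AM–5:05 PM = 10 h 22 min; less 45 min break → 9 h 37 min
Fri: 10:11 AM–5:25 PM = 7 h 14 min; less 45 min break → 6 h 29 min
Sat: 6:35 AM–6:11 PM = 11 h 36 min; less 45 min break → 10 h 51 min
Sun: 11:08 AM–8:16 PM = 9 h 8 min; less 45 min break → 8 h 23 min
Total worked: 55 h 53 min = 55.88 h.
Threshold 44 h → overtime 11 h 53 min, regular 44 h 0 min.

Regular 44.00 hours, overtime 11.88 hours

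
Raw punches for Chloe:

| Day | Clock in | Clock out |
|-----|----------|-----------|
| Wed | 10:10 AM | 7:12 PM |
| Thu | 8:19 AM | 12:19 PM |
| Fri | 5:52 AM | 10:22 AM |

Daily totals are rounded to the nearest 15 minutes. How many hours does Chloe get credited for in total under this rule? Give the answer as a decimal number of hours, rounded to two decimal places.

Wed: 10:10 AM–7:12 PM = 9 h 2 min → rounds to 9 h 0 min
Thu: 8:19 AM–12:19 PM = 4 h 0 min → rounds to 4 h 0 min
Fri: 5:52 AM–10:22 AM = 4 h 30 min → rounds to 4 h 30 min
Total credited: 17 h 30 min.

17.50 hours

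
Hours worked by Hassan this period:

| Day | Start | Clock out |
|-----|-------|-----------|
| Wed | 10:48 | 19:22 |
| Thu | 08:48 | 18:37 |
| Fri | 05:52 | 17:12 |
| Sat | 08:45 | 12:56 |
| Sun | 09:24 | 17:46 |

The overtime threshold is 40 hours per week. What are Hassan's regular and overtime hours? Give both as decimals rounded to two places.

Regular 40.00 hours, overtime 2.27 hours

Wed: 10:48–19:22 = 8 h 34 min
Thu: 08:48–18:37 = 9 h 49 min
Fri: 05:52–17:12 = 11 h 20 min
Sat: 08:45–12:56 = 4 h 11 min
Sun: 09:24–17:46 = 8 h 22 min
Total worked: 42 h 16 min = 42.27 h.
Threshold 40 h → overtime 2 h 16 min, regular 40 h 0 min.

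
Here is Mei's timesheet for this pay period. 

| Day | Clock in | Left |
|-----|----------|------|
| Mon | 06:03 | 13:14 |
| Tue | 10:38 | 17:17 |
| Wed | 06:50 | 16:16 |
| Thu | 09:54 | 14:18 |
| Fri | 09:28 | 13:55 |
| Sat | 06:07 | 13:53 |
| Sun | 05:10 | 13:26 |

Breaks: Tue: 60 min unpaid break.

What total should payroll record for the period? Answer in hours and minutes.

47 h 9 min

Mon: 06:03–13:14 = 7 h 11 min
Tue: 10:38–17:17 = 6 h 39 min; less 60 min break → 5 h 39 min
Wed: 06:50–16:16 = 9 h 26 min
Thu: 09:54–14:18 = 4 h 24 min
Fri: 09:28–13:55 = 4 h 27 min
Sat: 06:07–13:53 = 7 h 46 min
Sun: 05:10–13:26 = 8 h 16 min
Total: 7 h 11 min + 5 h 39 min + 9 h 26 min + 4 h 24 min + 4 h 27 min + 7 h 46 min + 8 h 16 min = 47 h 9 min.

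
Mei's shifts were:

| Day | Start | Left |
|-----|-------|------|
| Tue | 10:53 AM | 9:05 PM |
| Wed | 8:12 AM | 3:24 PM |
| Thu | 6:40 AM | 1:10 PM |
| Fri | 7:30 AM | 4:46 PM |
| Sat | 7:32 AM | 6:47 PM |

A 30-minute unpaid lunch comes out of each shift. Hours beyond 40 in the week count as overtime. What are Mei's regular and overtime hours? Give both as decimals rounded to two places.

Tue: 10:53 AM–9:05 PM = 10 h 12 min; less 30 min break → 9 h 42 min
Wed: 8:12 AM–3:24 PM = 7 h 12 min; less 30 min break → 6 h 42 min
Thu: 6:40 AM–1:10 PM = 6 h 30 min; less 30 min break → 6 h 0 min
Fri: 7:30 AM–4:46 PM = 9 h 16 min; less 30 min break → 8 h 46 min
Sat: 7:32 AM–6:47 PM = 11 h 15 min; less 30 min break → 10 h 45 min
Total worked: 41 h 55 min = 41.92 h.
Threshold 40 h → overtime 1 h 55 min, regular 40 h 0 min.

Regular 40.00 hours, overtime 1.92 hours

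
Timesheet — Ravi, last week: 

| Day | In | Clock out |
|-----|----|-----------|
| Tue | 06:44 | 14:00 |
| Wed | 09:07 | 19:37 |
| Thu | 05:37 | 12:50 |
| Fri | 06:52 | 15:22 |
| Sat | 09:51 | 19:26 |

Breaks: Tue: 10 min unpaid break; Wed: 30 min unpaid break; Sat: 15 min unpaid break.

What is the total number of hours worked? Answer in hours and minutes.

Tue: 06:44–14:00 = 7 h 16 min; less 10 min break → 7 h 6 min
Wed: 09:07–19:37 = 10 h 30 min; less 30 min break → 10 h 0 min
Thu: 05:37–12:50 = 7 h 13 min
Fri: 06:52–15:22 = 8 h 30 min
Sat: 09:51–19:26 = 9 h 35 min; less 15 min break → 9 h 20 min
Total: 7 h 6 min + 10 h 0 min + 7 h 13 min + 8 h 30 min + 9 h 20 min = 42 h 9 min.

42 h 9 min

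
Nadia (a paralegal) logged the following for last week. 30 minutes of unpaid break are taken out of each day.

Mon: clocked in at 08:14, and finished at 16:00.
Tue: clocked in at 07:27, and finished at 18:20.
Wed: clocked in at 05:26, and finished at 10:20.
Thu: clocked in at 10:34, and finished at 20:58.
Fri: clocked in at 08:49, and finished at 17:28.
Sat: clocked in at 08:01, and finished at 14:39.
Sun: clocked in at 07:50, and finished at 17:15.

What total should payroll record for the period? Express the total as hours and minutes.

Mon: 08:14–16:00 = 7 h 46 min; less 30 min break → 7 h 16 min
Tue: 07:27–18:20 = 10 h 53 min; less 30 min break → 10 h 23 min
Wed: 05:26–10:20 = 4 h 54 min; less 30 min break → 4 h 24 min
Thu: 10:34–20:58 = 10 h 24 min; less 30 min break → 9 h 54 min
Fri: 08:49–17:28 = 8 h 39 min; less 30 min break → 8 h 9 min
Sat: 08:01–14:39 = 6 h 38 min; less 30 min break → 6 h 8 min
Sun: 07:50–17:15 = 9 h 25 min; less 30 min break → 8 h 55 min
Total: 7 h 16 min + 10 h 23 min + 4 h 24 min + 9 h 54 min + 8 h 9 min + 6 h 8 min + 8 h 55 min = 55 h 9 min.

55 h 9 min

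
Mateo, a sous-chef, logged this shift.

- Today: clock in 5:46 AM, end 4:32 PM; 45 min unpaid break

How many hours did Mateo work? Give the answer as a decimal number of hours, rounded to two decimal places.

10.02 hours

Today: 5:46 AM–4:32 PM = 10 h 46 min; less 45 min break → 10 h 1 min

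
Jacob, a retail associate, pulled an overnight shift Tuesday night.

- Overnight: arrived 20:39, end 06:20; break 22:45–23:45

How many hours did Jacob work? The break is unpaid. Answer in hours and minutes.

Overnight: 20:39 → midnight = 3 h 21 min; midnight → 06:20 = 6 h 20 min; span 9 h 41 min; less 60 min break → 8 h 41 min

8 h 41 min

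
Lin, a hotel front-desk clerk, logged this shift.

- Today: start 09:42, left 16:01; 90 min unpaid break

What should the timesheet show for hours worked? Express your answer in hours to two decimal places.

4.82 hours

Today: 09:42–16:01 = 6 h 19 min; less 90 min break → 4 h 49 min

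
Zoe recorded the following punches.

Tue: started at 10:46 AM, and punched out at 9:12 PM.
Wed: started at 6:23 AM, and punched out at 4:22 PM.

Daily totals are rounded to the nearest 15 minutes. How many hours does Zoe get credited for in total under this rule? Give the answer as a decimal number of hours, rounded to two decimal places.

20.50 hours

Tue: 10:46 AM–9:12 PM = 10 h 26 min → rounds to 10 h 30 min
Wed: 6:23 AM–4:22 PM = 9 h 59 min → rounds to 10 h 0 min
Total credited: 20 h 30 min.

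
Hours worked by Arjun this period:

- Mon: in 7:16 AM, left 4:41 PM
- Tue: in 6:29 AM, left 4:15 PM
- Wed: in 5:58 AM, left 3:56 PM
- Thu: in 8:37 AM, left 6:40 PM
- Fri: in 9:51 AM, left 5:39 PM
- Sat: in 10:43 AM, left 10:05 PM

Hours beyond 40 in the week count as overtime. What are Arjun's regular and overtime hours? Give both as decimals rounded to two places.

Mon: 7:16 AM–4:41 PM = 9 h 25 min
Tue: 6:29 AM–4:15 PM = 9 h 46 min
Wed: 5:58 AM–3:56 PM = 9 h 58 min
Thu: 8:37 AM–6:40 PM = 10 h 3 min
Fri: 9:51 AM–5:39 PM = 7 h 48 min
Sat: 10:43 AM–10:05 PM = 11 h 22 min
Total worked: 58 h 22 min = 58.37 h.
Threshold 40 h → overtime 18 h 22 min, regular 40 h 0 min.

Regular 40.00 hours, overtime 18.37 hours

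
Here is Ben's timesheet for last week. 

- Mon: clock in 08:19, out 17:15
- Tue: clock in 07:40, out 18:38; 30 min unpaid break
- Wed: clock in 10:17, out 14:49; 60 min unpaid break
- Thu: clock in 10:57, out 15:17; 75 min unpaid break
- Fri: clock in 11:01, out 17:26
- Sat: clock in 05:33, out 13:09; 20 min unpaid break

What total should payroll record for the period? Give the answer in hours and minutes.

Mon: 08:19–17:15 = 8 h 56 min
Tue: 07:40–18:38 = 10 h 58 min; less 30 min break → 10 h 28 min
Wed: 10:17–14:49 = 4 h 32 min; less 60 min break → 3 h 32 min
Thu: 10:57–15:17 = 4 h 20 min; less 75 min break → 3 h 5 min
Fri: 11:01–17:26 = 6 h 25 min
Sat: 05:33–13:09 = 7 h 36 min; less 20 min break → 7 h 16 min
Total: 8 h 56 min + 10 h 28 min + 3 h 32 min + 3 h 5 min + 6 h 25 min + 7 h 16 min = 39 h 42 min.

39 h 42 min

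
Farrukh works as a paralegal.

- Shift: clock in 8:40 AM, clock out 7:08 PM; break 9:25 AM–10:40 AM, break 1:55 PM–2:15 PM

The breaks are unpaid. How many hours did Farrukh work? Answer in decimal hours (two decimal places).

Shift: 8:40 AM–7:08 PM = 10 h 28 min; less 95 min break → 8 h 53 min

8.88 hours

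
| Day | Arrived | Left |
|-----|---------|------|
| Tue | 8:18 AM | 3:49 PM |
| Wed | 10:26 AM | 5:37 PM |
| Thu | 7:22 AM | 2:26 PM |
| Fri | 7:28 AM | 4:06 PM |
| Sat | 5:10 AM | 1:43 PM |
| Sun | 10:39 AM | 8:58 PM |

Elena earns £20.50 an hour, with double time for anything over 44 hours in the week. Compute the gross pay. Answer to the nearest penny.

Tue: 8:18 AM–3:49 PM = 7 h 31 min
Wed: 10:26 AM–5:37 PM = 7 h 11 min
Thu: 7:22 AM–2:26 PM = 7 h 4 min
Fri: 7:28 AM–4:06 PM = 8 h 38 min
Sat: 5:10 AM–1:43 PM = 8 h 33 min
Sun: 10:39 AM–8:58 PM = 10 h 19 min
Total worked: 49 h 16 min = 2956 min.
Regular 44 h 0 min = 2640 min at £20.50/h; overtime 5 h 16 min = 316 min at £41.00/h.
Pay = (2640 × £20.50 + 316 × £41.00) ÷ 60 = £1117.93.

£1117.93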